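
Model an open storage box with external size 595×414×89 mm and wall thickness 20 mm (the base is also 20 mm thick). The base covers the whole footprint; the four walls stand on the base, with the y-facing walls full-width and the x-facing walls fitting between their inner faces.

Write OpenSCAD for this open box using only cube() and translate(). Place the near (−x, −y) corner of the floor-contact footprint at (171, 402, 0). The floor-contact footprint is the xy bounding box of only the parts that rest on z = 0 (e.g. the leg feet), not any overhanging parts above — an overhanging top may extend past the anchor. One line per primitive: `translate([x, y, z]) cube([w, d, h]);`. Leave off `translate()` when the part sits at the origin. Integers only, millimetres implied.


translate([171, 402, 0]) cube([595, 414, 20]);
translate([171, 402, 20]) cube([595, 20, 69]);
translate([171, 796, 20]) cube([595, 20, 69]);
translate([171, 422, 20]) cube([20, 374, 69]);
translate([746, 422, 20]) cube([20, 374, 69]);


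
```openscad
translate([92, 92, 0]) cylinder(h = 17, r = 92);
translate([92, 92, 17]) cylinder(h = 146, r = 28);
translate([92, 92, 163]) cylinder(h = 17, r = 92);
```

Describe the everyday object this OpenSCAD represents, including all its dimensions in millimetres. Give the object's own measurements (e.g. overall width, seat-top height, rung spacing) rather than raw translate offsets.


A spool: two coaxial disc flanges of radius 92 mm and thickness 17 mm, joined by a core cylinder of radius 28 mm and height 146 mm. The lower flange rests on z = 0 and the three cylinders share a vertical axis.


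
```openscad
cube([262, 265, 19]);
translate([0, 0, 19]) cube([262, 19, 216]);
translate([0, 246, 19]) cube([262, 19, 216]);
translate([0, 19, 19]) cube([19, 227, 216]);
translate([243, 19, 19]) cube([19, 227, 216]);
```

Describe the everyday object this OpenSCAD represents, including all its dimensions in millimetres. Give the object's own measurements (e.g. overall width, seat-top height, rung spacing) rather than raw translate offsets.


An open-topped rectangular box: outside dimensions 262×265×235 mm, with a uniform wall and base thickness of 19 mm. The base is a full 262×265 slab on the floor; four walls sit on top of the base. The front and back walls (the −y and +y sides) span the full width; the two side walls fit between them.


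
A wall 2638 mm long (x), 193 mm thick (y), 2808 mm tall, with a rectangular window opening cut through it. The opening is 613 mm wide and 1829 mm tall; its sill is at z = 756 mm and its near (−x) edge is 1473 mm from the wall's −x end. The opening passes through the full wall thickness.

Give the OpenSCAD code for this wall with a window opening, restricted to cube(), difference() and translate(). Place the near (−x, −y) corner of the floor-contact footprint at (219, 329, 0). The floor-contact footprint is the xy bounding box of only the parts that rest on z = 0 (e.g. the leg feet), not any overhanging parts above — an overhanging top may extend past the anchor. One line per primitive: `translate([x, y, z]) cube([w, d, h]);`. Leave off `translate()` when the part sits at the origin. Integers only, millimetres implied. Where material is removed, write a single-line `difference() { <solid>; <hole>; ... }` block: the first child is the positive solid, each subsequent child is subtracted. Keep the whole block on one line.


difference() { translate([219, 329, 0]) cube([2638, 193, 2808]); translate([1692, 329, 756]) cube([613, 193, 1829]); }


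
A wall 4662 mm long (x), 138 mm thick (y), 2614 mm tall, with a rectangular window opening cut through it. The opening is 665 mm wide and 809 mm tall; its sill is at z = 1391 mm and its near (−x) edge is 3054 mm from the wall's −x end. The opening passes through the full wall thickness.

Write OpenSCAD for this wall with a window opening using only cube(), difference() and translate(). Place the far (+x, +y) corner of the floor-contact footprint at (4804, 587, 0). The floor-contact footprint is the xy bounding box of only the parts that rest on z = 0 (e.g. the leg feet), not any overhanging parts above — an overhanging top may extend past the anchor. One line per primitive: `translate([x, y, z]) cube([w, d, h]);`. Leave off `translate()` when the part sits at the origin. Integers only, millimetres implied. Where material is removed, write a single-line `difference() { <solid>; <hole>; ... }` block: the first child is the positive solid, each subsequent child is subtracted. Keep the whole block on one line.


difference() { translate([142, 449, 0]) cube([4662, 138, 2614]); translate([3196, 449, 1391]) cube([665, 138, 809]); }


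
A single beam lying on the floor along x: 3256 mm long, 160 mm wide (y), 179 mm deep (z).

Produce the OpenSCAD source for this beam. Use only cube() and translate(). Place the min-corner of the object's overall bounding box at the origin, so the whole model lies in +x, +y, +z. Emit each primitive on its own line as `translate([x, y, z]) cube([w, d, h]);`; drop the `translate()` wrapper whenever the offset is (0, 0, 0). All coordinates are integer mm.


cube([3256, 160, 179]);


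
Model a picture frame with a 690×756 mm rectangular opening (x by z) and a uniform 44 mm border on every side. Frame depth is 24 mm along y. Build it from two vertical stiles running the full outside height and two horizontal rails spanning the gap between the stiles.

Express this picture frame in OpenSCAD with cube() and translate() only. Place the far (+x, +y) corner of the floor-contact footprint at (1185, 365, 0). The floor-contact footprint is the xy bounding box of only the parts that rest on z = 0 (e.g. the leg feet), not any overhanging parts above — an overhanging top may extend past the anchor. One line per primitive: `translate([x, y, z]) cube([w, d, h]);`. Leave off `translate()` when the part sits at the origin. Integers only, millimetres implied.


translate([407, 341, 0]) cube([44, 24, 844]);
translate([1141, 341, 0]) cube([44, 24, 844]);
translate([451, 341, 0]) cube([690, 24, 44]);
translate([451, 341, 800]) cube([690, 24, 44]);


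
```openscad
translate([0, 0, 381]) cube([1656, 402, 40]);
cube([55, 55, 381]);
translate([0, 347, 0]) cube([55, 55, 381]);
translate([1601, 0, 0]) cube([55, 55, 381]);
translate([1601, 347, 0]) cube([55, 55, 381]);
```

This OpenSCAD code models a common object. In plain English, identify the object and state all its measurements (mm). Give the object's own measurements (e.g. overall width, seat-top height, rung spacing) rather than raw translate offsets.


A bench: a 1656×402 mm seat slab, 40 mm thick, top at z = 421 mm, on four 55×55 mm square legs flush with the seat corners and standing on z = 0.


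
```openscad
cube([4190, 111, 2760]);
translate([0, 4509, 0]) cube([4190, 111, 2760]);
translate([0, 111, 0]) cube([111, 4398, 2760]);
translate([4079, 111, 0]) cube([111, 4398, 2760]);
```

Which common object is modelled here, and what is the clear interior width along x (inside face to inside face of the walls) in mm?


A house (or room) frame. The interior width is 3968 mm.

Four 2760 mm walls enclosing a rectangle with no floor or roof — a room or house frame. Outside width is 4190 mm and wall thickness is 111 mm, so the interior width is 4190 − 2 × 111 = 3968 mm.


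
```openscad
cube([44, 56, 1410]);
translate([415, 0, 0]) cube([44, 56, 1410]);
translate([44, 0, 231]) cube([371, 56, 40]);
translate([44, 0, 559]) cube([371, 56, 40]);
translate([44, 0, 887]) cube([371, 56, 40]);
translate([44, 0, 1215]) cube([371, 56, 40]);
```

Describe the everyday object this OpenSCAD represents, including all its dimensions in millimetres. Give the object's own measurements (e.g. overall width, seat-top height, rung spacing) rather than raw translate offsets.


A straight ladder. Two 44×56 mm vertical rails, 1410 mm tall, stand 459 mm apart (outside-to-outside) with their front faces coplanar on the −y side. 4 rungs, each 56 mm deep and 40 mm tall, span between the inner faces of the rails, front faces flush with the rails. The lowest rung's underside is at z = 231 mm and rungs are spaced 328 mm apart (underside to underside).


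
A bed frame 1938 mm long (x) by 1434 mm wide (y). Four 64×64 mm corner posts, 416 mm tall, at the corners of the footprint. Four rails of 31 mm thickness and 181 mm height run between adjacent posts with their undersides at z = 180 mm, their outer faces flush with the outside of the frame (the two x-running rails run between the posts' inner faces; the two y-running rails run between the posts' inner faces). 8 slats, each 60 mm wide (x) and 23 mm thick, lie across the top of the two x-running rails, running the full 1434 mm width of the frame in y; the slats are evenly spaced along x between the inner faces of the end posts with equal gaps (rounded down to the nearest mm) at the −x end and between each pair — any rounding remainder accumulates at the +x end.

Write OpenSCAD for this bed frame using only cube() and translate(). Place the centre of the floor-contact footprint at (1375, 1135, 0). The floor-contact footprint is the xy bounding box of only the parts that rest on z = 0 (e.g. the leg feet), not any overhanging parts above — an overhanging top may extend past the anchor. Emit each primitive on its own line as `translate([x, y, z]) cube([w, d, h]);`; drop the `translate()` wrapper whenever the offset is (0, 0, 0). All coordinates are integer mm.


translate([406, 418, 0]) cube([64, 64, 416]);
translate([406, 1788, 0]) cube([64, 64, 416]);
translate([2280, 418, 0]) cube([64, 64, 416]);
translate([2280, 1788, 0]) cube([64, 64, 416]);
translate([470, 418, 180]) cube([1810, 31, 181]);
translate([470, 1821, 180]) cube([1810, 31, 181]);
translate([406, 482, 180]) cube([31, 1306, 181]);
translate([2313, 482, 180]) cube([31, 1306, 181]);
translate([617, 418, 361]) cube([60, 1434, 23]);
translate([824, 418, 361]) cube([60, 1434, 23]);
translate([1031, 418, 361]) cube([60, 1434, 23]);
translate([1238, 418, 361]) cube([60, 1434, 23]);
translate([1445, 418, 361]) cube([60, 1434, 23]);
translate([1652, 418, 361]) cube([60, 1434, 23]);
translate([1859, 418, 361]) cube([60, 1434, 23]);
translate([2066, 418, 361]) cube([60, 1434, 23]);


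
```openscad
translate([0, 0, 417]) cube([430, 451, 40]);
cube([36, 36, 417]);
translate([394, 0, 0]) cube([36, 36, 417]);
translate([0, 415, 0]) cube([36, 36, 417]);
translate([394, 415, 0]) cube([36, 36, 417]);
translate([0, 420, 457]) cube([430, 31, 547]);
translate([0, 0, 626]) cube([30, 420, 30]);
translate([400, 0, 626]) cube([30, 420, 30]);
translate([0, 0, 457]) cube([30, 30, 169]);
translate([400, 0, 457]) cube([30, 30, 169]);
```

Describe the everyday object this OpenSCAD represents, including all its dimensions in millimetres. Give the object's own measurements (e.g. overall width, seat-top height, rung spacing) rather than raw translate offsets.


A chair. The seat is a 430×451×40 mm slab with its top at z = 457 mm, on four 36×36 mm corner legs (flush with the seat edges, standing on z = 0). A flat backrest 31 mm thick, 547 mm tall, spans the full seat width and rises from the seat top along its +y edge, rear face flush with the rear of the seat. Two armrests of 30×30 mm section run along each side from the seat's front edge to the front of the backrest, top faces 199 mm above the seat top and outer faces flush with the seat's x-edges; a 30×30 mm post under the front of each armrest stands on the seat at the front corner.


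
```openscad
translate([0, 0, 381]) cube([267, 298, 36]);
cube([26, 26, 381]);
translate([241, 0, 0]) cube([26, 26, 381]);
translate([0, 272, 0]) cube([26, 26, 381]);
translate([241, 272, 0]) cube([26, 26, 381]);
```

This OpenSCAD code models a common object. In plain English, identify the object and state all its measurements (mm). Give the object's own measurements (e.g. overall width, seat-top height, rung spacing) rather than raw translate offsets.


A four-legged stool. The seat is a 267×298×36 mm slab whose top surface is at z = 417 mm; four square legs, each 26×26 mm in cross-section, run from the floor (z = 0) to the underside of the seat, each flush with a corner of the seat.


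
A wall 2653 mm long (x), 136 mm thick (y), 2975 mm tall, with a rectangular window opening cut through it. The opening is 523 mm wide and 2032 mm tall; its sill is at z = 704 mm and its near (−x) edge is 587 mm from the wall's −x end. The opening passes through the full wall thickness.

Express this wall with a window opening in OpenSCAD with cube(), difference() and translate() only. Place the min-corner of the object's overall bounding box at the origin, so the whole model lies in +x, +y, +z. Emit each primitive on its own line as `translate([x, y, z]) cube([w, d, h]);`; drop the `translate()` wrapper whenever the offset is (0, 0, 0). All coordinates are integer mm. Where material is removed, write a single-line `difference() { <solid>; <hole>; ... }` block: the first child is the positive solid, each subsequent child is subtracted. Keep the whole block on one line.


difference() { cube([2653, 136, 2975]); translate([587, 0, 704]) cube([523, 136, 2032]); }


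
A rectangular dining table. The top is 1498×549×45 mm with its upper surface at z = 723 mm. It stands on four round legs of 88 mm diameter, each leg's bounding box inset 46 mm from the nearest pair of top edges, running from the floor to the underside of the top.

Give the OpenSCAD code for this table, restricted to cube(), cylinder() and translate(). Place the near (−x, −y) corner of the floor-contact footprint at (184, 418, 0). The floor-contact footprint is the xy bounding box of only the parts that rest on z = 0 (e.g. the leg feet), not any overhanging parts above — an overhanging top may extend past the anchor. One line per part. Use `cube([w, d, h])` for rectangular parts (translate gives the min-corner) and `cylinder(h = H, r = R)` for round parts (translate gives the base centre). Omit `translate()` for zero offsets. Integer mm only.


translate([138, 372, 678]) cube([1498, 549, 45]);
translate([228, 462, 0]) cylinder(h = 678, r = 44);
translate([1546, 462, 0]) cylinder(h = 678, r = 44);
translate([228, 831, 0]) cylinder(h = 678, r = 44);
translate([1546, 831, 0]) cylinder(h = 678, r = 44);


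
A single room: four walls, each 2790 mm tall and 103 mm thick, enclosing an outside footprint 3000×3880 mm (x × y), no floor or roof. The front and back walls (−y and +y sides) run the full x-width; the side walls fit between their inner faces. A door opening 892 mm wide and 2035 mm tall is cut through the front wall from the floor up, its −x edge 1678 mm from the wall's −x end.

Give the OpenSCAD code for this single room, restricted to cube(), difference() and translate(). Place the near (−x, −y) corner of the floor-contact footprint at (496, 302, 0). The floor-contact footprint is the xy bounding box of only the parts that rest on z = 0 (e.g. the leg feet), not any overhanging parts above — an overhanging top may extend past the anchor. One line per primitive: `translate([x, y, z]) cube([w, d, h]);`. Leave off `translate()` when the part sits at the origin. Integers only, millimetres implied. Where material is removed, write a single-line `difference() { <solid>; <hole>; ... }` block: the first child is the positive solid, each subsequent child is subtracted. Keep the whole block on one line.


difference() { translate([496, 302, 0]) cube([3000, 103, 2790]); translate([2174, 302, 0]) cube([892, 103, 2035]); }
translate([496, 4079, 0]) cube([3000, 103, 2790]);
translate([496, 405, 0]) cube([103, 3674, 2790]);
translate([3393, 405, 0]) cube([103, 3674, 2790]);


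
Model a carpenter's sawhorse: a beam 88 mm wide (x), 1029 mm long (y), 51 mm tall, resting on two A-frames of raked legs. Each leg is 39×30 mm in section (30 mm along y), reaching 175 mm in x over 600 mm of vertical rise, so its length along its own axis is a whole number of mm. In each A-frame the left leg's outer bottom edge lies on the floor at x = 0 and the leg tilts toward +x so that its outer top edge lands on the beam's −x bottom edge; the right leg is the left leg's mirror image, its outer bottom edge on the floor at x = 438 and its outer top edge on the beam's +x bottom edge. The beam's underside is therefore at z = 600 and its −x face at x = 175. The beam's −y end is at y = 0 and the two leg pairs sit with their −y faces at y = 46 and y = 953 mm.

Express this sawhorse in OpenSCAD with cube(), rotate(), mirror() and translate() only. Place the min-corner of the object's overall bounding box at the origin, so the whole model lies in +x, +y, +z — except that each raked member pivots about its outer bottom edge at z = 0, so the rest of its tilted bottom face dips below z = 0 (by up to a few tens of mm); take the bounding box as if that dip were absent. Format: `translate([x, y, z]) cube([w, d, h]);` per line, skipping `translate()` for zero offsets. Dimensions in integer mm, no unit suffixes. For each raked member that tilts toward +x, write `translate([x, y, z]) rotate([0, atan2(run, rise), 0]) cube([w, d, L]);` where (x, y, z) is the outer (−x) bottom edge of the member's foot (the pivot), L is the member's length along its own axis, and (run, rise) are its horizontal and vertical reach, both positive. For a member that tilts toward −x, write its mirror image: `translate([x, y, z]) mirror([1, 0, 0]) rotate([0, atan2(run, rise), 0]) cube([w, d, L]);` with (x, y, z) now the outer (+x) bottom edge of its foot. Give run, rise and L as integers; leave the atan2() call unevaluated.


translate([175, 0, 600]) cube([88, 1029, 51]);
translate([0, 46, 0]) rotate([0, atan2(175, 600), 0]) cube([39, 30, 625]);
translate([438, 46, 0]) mirror([1, 0, 0]) rotate([0, atan2(175, 600), 0]) cube([39, 30, 625]);
translate([0, 953, 0]) rotate([0, atan2(175, 600), 0]) cube([39, 30, 625]);
translate([438, 953, 0]) mirror([1, 0, 0]) rotate([0, atan2(175, 600), 0]) cube([39, 30, 625]);


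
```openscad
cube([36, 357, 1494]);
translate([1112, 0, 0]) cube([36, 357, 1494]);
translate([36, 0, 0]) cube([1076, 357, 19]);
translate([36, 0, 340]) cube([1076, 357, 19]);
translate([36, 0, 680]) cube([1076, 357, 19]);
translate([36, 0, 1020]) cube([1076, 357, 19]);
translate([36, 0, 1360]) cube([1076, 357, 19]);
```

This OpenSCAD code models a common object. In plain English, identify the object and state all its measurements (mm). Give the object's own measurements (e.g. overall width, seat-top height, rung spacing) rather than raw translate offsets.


An open bookshelf. Two side panels, each 36 mm thick, 357 mm deep and 1494 mm tall, stand 1148 mm apart (outside-to-outside). Between them sit 5 shelves, each 19 mm thick and 357 mm deep, spanning the full gap between the sides. The bottom shelf rests on the floor (its underside at z = 0) and the clear gap between one shelf's top and the next shelf's underside is 321 mm.


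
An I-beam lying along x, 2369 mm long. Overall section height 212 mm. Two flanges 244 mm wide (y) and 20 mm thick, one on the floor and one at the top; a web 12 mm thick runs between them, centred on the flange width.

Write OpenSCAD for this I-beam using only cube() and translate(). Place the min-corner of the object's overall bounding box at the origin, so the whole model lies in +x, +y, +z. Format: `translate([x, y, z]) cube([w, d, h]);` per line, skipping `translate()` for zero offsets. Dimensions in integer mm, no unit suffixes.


cube([2369, 244, 20]);
translate([0, 116, 20]) cube([2369, 12, 172]);
translate([0, 0, 192]) cube([2369, 244, 20]);


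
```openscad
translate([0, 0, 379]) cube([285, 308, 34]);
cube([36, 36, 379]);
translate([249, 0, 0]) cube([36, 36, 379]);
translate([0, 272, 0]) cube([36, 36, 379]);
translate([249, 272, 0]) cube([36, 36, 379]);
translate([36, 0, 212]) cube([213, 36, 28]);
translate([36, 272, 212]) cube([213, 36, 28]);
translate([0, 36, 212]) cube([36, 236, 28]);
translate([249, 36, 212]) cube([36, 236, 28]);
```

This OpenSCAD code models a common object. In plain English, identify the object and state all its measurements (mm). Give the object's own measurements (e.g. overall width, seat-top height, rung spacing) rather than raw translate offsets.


A four-legged stool. The seat is a 285×308×34 mm slab whose top surface is at z = 413 mm; four square legs, each 36×36 mm in cross-section, run from the floor (z = 0) to the underside of the seat, each flush with a corner of the seat. Four stretchers, 36 mm wide and 28 mm tall, connect adjacent legs with their undersides at z = 212 mm, each running between the inner faces of the legs it joins and aligned with the legs' outer faces on the other axis.


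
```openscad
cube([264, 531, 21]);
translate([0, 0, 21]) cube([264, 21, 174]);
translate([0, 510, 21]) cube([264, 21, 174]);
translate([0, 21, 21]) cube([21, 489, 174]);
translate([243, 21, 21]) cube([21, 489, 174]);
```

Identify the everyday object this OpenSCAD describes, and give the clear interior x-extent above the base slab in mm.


An open box. The internal width is 222 mm.

A 264×531 base slab with four walls standing on it — an open box. The base is 264 mm wide and the walls are 21 mm thick, so the internal width is 264 − 2 × 21 = 222 mm.


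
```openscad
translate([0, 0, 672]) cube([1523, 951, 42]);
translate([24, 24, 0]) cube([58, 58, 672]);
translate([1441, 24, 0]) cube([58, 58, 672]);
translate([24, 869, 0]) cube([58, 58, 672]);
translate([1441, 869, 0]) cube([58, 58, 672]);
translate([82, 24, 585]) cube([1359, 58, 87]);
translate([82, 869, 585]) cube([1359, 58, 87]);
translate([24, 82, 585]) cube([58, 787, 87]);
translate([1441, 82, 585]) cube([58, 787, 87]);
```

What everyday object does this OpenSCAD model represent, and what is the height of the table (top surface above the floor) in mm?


A table. The table height is 714 mm.

A 1523×951×42 slab sits at z = 672 on four 58 mm square posts — a table. The top surface is at 672 + 42 = 714 mm.


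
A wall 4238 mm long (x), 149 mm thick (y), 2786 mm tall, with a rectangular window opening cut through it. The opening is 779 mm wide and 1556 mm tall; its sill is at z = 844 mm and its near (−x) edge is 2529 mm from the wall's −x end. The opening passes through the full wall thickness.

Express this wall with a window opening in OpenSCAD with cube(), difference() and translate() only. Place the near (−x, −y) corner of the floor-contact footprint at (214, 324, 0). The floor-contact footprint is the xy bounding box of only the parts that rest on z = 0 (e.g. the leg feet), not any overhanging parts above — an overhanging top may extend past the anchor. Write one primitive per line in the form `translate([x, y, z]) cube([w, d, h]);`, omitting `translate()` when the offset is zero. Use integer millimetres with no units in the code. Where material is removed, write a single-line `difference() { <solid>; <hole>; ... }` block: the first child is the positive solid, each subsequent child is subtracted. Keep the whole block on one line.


difference() { translate([214, 324, 0]) cube([4238, 149, 2786]); translate([2743, 324, 844]) cube([779, 149, 1556]); }


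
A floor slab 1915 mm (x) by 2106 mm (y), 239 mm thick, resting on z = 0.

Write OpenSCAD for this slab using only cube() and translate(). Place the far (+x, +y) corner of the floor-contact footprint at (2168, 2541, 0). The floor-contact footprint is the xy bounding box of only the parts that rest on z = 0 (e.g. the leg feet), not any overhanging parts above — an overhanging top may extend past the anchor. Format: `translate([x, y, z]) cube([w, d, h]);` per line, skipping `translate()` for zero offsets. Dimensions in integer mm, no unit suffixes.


translate([253, 435, 0]) cube([1915, 2106, 239]);


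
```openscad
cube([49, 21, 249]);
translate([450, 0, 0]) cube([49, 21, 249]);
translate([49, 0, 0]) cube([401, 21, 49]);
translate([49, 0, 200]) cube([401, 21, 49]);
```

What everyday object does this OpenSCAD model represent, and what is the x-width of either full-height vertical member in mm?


A picture frame. The border width is 49 mm.

Four thin pieces enclosing a rectangular opening — a picture frame. The two full-height stiles are 249 mm tall; the top rail sits at z = 200 and is 49 mm tall, so the border above the opening is 249 − 200 = 49 mm, matching the stile x-width.


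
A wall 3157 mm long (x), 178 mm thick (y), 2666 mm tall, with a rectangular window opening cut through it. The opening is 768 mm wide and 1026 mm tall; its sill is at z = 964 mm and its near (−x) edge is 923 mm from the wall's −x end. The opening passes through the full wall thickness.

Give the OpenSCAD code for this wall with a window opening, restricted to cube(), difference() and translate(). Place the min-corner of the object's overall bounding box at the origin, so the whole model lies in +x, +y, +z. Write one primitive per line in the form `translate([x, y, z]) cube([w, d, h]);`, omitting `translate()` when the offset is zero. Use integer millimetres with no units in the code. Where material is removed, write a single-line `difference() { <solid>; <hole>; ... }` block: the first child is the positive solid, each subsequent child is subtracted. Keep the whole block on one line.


difference() { cube([3157, 178, 2666]); translate([923, 0, 964]) cube([768, 178, 1026]); }


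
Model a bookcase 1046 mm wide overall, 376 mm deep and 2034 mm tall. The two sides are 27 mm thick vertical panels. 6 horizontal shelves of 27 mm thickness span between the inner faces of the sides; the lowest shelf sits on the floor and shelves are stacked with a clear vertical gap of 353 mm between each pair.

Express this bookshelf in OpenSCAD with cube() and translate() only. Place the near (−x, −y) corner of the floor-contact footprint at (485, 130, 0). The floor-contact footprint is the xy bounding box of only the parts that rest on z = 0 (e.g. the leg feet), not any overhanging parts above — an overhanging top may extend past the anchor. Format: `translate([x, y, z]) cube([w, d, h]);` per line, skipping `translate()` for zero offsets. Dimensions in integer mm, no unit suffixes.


translate([485, 130, 0]) cube([27, 376, 2034]);
translate([1504, 130, 0]) cube([27, 376, 2034]);
translate([512, 130, 0]) cube([992, 376, 27]);
translate([512, 130, 380]) cube([992, 376, 27]);
translate([512, 130, 760]) cube([992, 376, 27]);
translate([512, 130, 1140]) cube([992, 376, 27]);
translate([512, 130, 1520]) cube([992, 376, 27]);
translate([512, 130, 1900]) cube([992, 376, 27]);


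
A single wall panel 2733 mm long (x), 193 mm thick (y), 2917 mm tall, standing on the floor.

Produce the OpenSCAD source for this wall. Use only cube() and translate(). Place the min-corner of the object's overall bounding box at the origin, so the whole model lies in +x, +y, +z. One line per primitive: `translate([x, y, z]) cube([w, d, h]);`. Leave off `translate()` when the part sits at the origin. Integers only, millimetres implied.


cube([2733, 193, 2917]);


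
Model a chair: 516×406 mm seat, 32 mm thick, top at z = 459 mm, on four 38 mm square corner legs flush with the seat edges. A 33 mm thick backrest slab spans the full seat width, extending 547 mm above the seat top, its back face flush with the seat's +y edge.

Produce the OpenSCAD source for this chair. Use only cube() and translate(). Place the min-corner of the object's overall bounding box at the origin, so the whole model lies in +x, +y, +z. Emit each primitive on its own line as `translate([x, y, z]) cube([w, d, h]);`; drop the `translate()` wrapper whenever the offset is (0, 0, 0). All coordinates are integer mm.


translate([0, 0, 427]) cube([516, 406, 32]);
cube([38, 38, 427]);
translate([478, 0, 0]) cube([38, 38, 427]);
translate([0, 368, 0]) cube([38, 38, 427]);
translate([478, 368, 0]) cube([38, 38, 427]);
translate([0, 373, 459]) cube([516, 33, 547]);


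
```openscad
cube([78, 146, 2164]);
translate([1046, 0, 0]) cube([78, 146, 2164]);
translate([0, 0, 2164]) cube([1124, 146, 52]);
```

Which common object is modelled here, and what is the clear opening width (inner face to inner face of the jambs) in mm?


A door frame. The clear opening width is 968 mm.

Two 2164 mm tall posts with a header on top — a door frame. The left jamb is 78 mm wide at x = 0; the right jamb starts at x = 1046. The clear opening is 1046 − 78 = 968 mm.


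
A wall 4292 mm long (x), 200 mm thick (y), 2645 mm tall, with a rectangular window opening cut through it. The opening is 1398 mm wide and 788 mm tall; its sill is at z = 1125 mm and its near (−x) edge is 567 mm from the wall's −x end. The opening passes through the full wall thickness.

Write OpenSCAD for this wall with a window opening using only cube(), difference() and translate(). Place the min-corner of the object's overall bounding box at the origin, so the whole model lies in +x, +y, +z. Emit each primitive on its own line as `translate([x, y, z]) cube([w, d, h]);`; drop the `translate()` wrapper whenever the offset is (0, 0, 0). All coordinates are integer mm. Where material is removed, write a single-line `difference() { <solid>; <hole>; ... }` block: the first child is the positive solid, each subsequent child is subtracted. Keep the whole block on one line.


difference() { cube([4292, 200, 2645]); translate([567, 0, 1125]) cube([1398, 200, 788]); }


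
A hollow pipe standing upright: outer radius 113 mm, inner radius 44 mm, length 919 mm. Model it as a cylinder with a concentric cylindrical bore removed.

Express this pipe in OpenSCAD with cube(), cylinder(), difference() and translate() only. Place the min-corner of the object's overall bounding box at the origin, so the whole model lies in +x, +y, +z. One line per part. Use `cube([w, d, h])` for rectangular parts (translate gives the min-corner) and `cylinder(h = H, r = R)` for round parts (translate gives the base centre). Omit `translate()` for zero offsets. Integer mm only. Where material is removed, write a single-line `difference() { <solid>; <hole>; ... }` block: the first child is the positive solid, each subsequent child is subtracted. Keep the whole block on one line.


difference() { translate([113, 113, 0]) cylinder(h = 919, r = 113); translate([113, 113, 0]) cylinder(h = 919, r = 44); }


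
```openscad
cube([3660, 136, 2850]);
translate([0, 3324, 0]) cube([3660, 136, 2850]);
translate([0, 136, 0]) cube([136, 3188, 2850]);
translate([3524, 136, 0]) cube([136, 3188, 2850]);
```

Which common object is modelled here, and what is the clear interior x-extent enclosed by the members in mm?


A house (or room) frame. The interior width is 3388 mm.

Four 2850 mm walls enclosing a rectangle with no floor or roof — a room or house frame. Outside width is 3660 mm and wall thickness is 136 mm, so the interior width is 3660 − 2 × 136 = 3388 mm.


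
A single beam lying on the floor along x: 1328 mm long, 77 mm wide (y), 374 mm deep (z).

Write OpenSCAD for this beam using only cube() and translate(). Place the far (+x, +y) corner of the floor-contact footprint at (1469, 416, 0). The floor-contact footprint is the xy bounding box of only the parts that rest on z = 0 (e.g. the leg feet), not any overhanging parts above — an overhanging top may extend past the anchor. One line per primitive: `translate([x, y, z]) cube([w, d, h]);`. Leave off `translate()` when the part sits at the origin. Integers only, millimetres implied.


translate([141, 339, 0]) cube([1328, 77, 374]);


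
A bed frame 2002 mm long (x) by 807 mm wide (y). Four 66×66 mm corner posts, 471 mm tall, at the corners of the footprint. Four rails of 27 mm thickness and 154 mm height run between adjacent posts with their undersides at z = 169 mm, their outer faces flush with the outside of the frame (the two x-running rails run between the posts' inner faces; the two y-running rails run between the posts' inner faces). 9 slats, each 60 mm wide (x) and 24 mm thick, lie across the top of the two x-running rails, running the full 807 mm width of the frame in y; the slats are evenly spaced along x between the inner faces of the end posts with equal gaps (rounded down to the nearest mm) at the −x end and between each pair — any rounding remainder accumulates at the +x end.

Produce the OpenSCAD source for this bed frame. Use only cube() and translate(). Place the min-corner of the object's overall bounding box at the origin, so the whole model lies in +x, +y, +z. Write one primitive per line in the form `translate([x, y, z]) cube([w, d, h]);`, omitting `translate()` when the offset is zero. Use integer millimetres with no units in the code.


cube([66, 66, 471]);
translate([0, 741, 0]) cube([66, 66, 471]);
translate([1936, 0, 0]) cube([66, 66, 471]);
translate([1936, 741, 0]) cube([66, 66, 471]);
translate([66, 0, 169]) cube([1870, 27, 154]);
translate([66, 780, 169]) cube([1870, 27, 154]);
translate([0, 66, 169]) cube([27, 675, 154]);
translate([1975, 66, 169]) cube([27, 675, 154]);
translate([199, 0, 323]) cube([60, 807, 24]);
translate([392, 0, 323]) cube([60, 807, 24]);
translate([585, 0, 323]) cube([60, 807, 24]);
translate([778, 0, 323]) cube([60, 807, 24]);
translate([971, 0, 323]) cube([60, 807, 24]);
translate([1164, 0, 323]) cube([60, 807, 24]);
translate([1357, 0, 323]) cube([60, 807, 24]);
translate([1550, 0, 323]) cube([60, 807, 24]);
translate([1743, 0, 323]) cube([60, 807, 24]);


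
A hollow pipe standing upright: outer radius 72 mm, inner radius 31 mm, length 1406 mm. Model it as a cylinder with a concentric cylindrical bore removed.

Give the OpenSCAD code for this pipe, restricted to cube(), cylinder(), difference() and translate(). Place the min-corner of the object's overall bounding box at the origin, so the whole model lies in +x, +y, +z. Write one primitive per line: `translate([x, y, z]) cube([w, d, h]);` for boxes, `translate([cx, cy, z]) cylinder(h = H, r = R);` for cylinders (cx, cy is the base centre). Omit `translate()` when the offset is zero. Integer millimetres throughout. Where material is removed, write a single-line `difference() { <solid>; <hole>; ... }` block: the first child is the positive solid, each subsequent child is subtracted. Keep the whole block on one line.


difference() { translate([72, 72, 0]) cylinder(h = 1406, r = 72); translate([72, 72, 0]) cylinder(h = 1406, r = 31); }


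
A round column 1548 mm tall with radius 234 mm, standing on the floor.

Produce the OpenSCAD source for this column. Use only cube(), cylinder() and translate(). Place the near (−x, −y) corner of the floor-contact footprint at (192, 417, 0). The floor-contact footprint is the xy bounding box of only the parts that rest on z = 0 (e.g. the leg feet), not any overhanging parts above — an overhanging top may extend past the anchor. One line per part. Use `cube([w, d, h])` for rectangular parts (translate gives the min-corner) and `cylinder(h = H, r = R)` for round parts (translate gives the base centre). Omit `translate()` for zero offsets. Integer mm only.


translate([426, 651, 0]) cylinder(h = 1548, r = 234);


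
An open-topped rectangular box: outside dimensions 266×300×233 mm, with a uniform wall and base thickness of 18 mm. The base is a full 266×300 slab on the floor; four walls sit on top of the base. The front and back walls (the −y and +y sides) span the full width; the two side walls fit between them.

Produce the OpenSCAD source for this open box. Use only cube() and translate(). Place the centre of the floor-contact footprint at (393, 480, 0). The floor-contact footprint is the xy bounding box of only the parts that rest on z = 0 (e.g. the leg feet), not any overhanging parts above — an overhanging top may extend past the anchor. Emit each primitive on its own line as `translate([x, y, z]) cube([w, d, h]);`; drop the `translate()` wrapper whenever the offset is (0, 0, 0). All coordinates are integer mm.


translate([260, 330, 0]) cube([266, 300, 18]);
translate([260, 330, 18]) cube([266, 18, 215]);
translate([260, 612, 18]) cube([266, 18, 215]);
translate([260, 348, 18]) cube([18, 264, 215]);
translate([508, 348, 18]) cube([18, 264, 215]);


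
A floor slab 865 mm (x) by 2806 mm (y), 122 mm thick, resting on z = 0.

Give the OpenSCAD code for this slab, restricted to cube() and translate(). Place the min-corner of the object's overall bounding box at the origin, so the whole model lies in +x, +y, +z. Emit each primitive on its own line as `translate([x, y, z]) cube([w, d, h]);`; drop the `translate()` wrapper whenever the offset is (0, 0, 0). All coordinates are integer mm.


cube([865, 2806, 122]);


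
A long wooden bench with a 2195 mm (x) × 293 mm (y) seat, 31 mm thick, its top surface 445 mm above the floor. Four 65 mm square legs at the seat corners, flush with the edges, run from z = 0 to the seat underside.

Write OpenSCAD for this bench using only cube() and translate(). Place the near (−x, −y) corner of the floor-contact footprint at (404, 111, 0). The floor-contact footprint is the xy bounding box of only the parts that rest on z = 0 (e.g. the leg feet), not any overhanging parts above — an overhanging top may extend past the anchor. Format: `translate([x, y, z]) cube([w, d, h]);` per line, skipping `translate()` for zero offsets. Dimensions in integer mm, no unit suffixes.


// leg_h = 445 − 31 = 414
translate([404, 111, 414]) cube([2195, 293, 31]);
translate([404, 111, 0]) cube([65, 65, 414]);
translate([404, 339, 0]) cube([65, 65, 414]);
translate([2534, 111, 0]) cube([65, 65, 414]);
translate([2534, 339, 0]) cube([65, 65, 414]);


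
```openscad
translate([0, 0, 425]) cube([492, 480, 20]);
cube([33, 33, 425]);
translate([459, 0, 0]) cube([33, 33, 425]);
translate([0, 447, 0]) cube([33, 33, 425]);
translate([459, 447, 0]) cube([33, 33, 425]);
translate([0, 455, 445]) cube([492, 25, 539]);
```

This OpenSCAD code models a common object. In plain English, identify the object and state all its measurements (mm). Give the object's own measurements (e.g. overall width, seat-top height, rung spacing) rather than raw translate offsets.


A chair. The seat is a 492×480×20 mm slab with its top at z = 445 mm, on four 33×33 mm corner legs (flush with the seat edges, standing on z = 0). A flat backrest 25 mm thick, 539 mm tall, spans the full seat width and rises from the seat top along its +y edge, rear face flush with the rear of the seat.


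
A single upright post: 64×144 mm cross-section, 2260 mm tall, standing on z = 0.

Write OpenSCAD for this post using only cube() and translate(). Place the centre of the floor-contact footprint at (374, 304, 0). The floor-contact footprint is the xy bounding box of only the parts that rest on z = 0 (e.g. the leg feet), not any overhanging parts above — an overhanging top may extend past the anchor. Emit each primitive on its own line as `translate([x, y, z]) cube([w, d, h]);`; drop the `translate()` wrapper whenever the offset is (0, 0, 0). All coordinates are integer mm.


translate([342, 232, 0]) cube([64, 144, 2260]);


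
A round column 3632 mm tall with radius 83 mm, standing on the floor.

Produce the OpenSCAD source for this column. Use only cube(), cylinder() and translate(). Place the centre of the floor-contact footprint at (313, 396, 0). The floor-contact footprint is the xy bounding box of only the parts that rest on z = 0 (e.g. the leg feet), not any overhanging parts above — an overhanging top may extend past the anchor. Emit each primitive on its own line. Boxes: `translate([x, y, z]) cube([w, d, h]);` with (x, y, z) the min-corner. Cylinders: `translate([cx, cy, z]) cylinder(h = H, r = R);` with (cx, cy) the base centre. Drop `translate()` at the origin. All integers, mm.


translate([313, 396, 0]) cylinder(h = 3632, r = 83);


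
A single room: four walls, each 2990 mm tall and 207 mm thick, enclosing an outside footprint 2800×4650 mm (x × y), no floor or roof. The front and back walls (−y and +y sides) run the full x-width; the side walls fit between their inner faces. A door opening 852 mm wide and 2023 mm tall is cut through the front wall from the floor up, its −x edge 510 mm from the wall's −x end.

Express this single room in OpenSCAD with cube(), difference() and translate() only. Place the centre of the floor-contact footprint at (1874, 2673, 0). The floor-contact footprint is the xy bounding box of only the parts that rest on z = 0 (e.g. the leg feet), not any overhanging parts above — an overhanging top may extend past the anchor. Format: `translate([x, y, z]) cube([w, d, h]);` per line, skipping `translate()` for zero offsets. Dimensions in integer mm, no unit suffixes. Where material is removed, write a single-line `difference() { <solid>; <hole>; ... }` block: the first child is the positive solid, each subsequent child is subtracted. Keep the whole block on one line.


difference() { translate([474, 348, 0]) cube([2800, 207, 2990]); translate([984, 348, 0]) cube([852, 207, 2023]); }
translate([474, 4791, 0]) cube([2800, 207, 2990]);
translate([474, 555, 0]) cube([207, 4236, 2990]);
translate([3067, 555, 0]) cube([207, 4236, 2990]);
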